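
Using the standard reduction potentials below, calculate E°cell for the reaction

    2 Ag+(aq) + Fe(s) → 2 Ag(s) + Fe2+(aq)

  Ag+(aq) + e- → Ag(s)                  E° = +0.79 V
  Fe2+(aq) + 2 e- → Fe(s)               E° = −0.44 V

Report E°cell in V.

In the reaction as written, Ag+(aq) is reduced (cathode) and Fe2+(aq) is produced by oxidation at the anode.
E°cell = E°(cathode) − E°(anode) = +0.79 − (−0.44) = +1.23 V.

+1.23 V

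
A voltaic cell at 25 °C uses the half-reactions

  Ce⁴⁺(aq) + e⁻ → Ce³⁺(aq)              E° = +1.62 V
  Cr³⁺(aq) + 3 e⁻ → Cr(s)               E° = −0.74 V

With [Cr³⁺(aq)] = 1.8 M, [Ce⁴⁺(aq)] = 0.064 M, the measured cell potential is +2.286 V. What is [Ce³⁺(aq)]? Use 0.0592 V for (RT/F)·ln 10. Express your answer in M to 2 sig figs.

The Ce⁴⁺/Ce³⁺ couple has the larger reduction potential, so it is the cathode: E°cell = +1.62 − (−0.74) = +2.36 V and n = 3.
From the Nernst equation, log Q = n(E° − E)/0.0592 = 3·(+2.36 − (+2.286))/0.0592 = 3.750.
The balanced reaction is 3 Ce⁴⁺(aq) + Cr(s) → 3 Ce³⁺(aq) + Cr³⁺(aq), so Q = ([Ce³⁺(aq)]^3·[Cr³⁺(aq)]) / [Ce⁴⁺(aq)]^3.
Solving for the unknown gives log [Ce³⁺(aq)] = −0.029, so [Ce³⁺(aq)] ≈ 0.94 M.

0.94 M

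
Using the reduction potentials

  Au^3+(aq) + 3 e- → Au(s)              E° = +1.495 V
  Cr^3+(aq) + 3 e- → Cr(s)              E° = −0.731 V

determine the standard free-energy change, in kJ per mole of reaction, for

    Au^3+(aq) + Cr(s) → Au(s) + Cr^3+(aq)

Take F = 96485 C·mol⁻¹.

−644 kJ/mol

In the reaction as written Au^3+(aq) is reduced, so the Au³⁺/Au couple is the cathode and Cr³⁺/Cr is the anode.
E°cell = +1.495 − (−0.731) = +2.226 V; balancing electrons gives n = 3.
ΔG° = −nFE°cell = −(3)(96485)(+2.226) J/mol = −644 kJ/mol.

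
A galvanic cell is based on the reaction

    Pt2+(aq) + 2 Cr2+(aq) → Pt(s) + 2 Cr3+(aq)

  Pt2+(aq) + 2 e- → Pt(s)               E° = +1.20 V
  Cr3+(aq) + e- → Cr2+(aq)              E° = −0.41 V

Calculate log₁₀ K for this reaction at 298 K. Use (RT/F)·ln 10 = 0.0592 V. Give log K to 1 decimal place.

log K = 54.4

The Pt²⁺/Pt couple is reduced (cathode); E°cell = +1.20 − (−0.41) = +1.61 V with n = 2.
At equilibrium E = 0, so log K = nE°cell / 0.0592 = (2)(+1.61) / 0.0592 = 54.4.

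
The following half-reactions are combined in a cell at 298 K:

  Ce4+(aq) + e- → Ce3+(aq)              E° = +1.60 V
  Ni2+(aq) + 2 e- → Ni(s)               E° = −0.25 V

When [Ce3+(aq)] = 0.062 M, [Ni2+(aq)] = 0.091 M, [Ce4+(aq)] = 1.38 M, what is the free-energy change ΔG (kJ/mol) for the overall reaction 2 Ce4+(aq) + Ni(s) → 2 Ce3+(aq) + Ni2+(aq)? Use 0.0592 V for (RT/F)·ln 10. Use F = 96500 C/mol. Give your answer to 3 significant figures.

−378 kJ/mol

E°cell = +1.60 − (−0.25) = +1.85 V; the balanced reaction transfers n = 2 electrons.
Here Q = ([Ce3+(aq)]^2·[Ni2+(aq)]) / [Ce4+(aq)]^2 = 0.000184 (log Q = −3.736), giving E = +1.85 − (0.0592/2)·(−3.736) = +1.9606 V.
Finally ΔG = −nFE = −(2)(96500 C/mol)(+1.9606 V) = −378 kJ/mol.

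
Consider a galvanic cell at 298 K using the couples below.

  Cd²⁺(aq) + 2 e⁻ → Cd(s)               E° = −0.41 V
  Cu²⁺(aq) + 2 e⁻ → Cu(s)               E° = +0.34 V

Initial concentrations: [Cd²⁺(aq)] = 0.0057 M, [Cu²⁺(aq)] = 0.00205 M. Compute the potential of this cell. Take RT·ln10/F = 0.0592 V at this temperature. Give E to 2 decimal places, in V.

+0.74 V

Cu²⁺/Cu is reduced (cathode, E° = +0.34 V) and Cd²⁺/Cd is oxidized (anode).
The standard potential is +0.34 − (−0.41) = +0.75 V and the balanced reaction transfers n = 2 electrons.
For the overall reaction Cu²⁺(aq) + Cd(s) → Cu(s) + Cd²⁺(aq), Q = [Cd²⁺(aq)] / [Cu²⁺(aq)] = 2.78, giving log Q = 0.444.
E = E° − (0.0592/n)·log Q = +0.75 − (0.0592/2)(0.444) = +0.74 V.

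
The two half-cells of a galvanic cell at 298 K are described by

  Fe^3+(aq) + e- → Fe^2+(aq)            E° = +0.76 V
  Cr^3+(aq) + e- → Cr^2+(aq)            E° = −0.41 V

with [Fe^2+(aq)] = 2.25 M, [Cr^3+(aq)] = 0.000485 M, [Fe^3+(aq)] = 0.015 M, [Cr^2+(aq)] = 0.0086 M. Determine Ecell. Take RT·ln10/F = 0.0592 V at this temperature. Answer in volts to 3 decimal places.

+1.115 V

The Fe³⁺/Fe²⁺ couple has the more positive E°, so it is the cathode; Cr³⁺/Cr²⁺ is the anode.
The standard potential is +0.76 − (−0.41) = +1.17 V and the balanced reaction transfers n = 1 electron.
For the overall reaction Fe^3+(aq) + Cr^2+(aq) → Fe^2+(aq) + Cr^3+(aq), Q = ([Fe^2+(aq)]·[Cr^3+(aq)]) / ([Fe^3+(aq)]·[Cr^2+(aq)]) = 8.46, giving log Q = 0.927.
By the Nernst equation, E = +1.17 − (0.0592/1)·(0.927) = +1.115 V.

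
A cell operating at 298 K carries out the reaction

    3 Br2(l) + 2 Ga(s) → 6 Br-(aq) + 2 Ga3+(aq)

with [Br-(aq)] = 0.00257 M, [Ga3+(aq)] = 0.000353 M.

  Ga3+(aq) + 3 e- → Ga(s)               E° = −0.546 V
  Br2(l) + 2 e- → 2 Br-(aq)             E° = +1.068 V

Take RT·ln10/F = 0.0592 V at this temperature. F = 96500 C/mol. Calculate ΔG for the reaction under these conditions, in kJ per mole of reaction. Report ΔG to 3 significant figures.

The standard cell potential is +1.068 − (−0.546) = +1.614 V, with n = 6 electrons in the balanced equation.
The reaction quotient is [Br-(aq)]^6·[Ga3+(aq)]^2 = 3.59×10^−23; by Nernst, E = +1.614 − (0.0592/6)(−22.445) = +1.8355 V.
Then ΔG = −nFE = −6 × 96500 × +1.8355 J/mol = −1060 kJ/mol.

−1060 kJ/mol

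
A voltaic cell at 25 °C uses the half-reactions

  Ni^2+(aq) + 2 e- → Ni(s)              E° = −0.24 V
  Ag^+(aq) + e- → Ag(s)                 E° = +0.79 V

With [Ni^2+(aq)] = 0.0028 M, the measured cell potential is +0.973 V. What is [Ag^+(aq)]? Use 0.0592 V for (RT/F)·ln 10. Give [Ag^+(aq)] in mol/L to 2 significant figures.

Ag⁺/Ag is the cathode (higher E°); E°cell = +0.79 − (−0.24) = +1.03 V with n = 2.
From the Nernst equation, log Q = n(E° − E)/0.0592 = 2·(+1.03 − (+0.973))/0.0592 = 1.926.
Balancing electrons gives 2 Ag^+(aq) + Ni(s) → 2 Ag(s) + Ni^2+(aq); thus Q = [Ni^2+(aq)] / [Ag^+(aq)]^2.
Substituting the known concentrations and solving, log [Ag^+(aq)] = −2.239 and [Ag^+(aq)] = 0.0058 M.

0.0058 M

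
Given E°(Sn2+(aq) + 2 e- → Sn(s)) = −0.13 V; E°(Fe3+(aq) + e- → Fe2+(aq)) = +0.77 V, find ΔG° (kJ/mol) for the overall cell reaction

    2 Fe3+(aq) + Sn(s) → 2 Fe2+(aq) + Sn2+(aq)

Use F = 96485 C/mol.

−174 kJ/mol

In the reaction as written Fe3+(aq) is reduced, so the Fe³⁺/Fe²⁺ couple is the cathode and Sn²⁺/Sn is the anode.
E°cell = +0.77 − (−0.13) = +0.90 V; balancing electrons gives n = 2.
ΔG° = −nFE°cell = −(2)(96485)(+0.90) J/mol = −174 kJ/mol.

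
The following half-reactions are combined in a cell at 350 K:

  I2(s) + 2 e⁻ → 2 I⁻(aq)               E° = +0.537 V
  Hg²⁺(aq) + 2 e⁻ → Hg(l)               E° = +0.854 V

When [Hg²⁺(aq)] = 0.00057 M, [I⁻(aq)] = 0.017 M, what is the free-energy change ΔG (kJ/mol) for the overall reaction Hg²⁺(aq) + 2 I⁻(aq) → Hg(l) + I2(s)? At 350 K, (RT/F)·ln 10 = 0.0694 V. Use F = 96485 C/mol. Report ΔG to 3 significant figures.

−15.7 kJ/mol

The standard cell potential is +0.854 − (+0.537) = +0.317 V, with n = 2 electrons in the balanced equation.
Here Q = 1 / ([Hg²⁺(aq)]·[I⁻(aq)]^2) = 6.07×10^6 (log Q = 6.783), giving E = +0.317 − (0.0694/2)·(6.783) = +0.0816 V.
ΔG = −nFE = −(2)(96485)(+0.0816) J/mol = −15.7 kJ/mol.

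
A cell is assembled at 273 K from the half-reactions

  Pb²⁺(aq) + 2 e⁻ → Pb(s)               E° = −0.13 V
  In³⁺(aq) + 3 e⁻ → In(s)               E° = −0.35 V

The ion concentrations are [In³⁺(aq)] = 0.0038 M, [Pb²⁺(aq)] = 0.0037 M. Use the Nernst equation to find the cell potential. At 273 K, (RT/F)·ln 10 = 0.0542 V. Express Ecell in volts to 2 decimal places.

+0.20 V

Since E°(Pb²⁺/Pb) > E°(In³⁺/In), Pb²⁺/Pb serves as the cathode.
E°cell = −0.13 − (−0.35) = +0.22 V, with n = 6 electrons transferred.
The balanced reaction is 3 Pb²⁺(aq) + 2 In(s) → 3 Pb(s) + 2 In³⁺(aq), so Q = [In³⁺(aq)]^2 / [Pb²⁺(aq)]^3 = 285 and log Q = 2.455.
E = E° − (0.0542/n)·log Q = +0.22 − (0.0542/6)(2.455) = +0.20 V.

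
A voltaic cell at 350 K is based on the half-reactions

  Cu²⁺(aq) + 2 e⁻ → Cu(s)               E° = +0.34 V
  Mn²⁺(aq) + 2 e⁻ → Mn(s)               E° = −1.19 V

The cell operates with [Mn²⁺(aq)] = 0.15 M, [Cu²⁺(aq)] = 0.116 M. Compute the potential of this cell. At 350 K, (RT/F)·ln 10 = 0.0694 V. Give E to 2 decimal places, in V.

Since E°(Cu²⁺/Cu) > E°(Mn²⁺/Mn), Cu²⁺/Cu serves as the cathode.
E°cell = E°cat − E°an = +0.34 − (−1.19) = +1.53 V; n = 2.
For the overall reaction Cu²⁺(aq) + Mn(s) → Cu(s) + Mn²⁺(aq), Q = [Mn²⁺(aq)] / [Cu²⁺(aq)] = 1.29, giving log Q = 0.112.
Applying E = E° − (RT ln10/nF)·log Q gives +1.53 − (0.0694/2)(0.112) = +1.53 V.

+1.53 V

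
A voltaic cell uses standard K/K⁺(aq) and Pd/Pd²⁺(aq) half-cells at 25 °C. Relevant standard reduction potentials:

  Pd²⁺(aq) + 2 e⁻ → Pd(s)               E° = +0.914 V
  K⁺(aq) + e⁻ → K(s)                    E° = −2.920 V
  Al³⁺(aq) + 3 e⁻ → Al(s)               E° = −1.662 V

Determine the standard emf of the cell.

+3.834 V

Of the two couples in this cell, the one with the more positive reduction potential is reduced at the cathode: here that is Pd²⁺/Pd (+0.914 V); K⁺/K (−2.920 V) is the anode.
E°cell = E°(cathode) − E°(anode) = +0.914 − (−2.920) = +3.834 V.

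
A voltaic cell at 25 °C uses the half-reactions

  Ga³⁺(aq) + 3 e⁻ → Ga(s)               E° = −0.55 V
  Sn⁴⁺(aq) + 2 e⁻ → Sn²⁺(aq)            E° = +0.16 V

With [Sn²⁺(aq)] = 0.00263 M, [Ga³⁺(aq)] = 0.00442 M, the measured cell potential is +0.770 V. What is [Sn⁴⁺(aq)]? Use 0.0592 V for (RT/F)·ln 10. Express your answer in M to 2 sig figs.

0.0075 M

Sn⁴⁺/Sn²⁺ is the cathode (higher E°); E°cell = +0.16 − (−0.55) = +0.71 V with n = 6.
From the Nernst equation, log Q = n(E° − E)/0.0592 = 6·(+0.71 − (+0.770))/0.0592 = −6.081.
The balanced reaction is 3 Sn⁴⁺(aq) + 2 Ga(s) → 3 Sn²⁺(aq) + 2 Ga³⁺(aq), so Q = ([Sn²⁺(aq)]^3·[Ga³⁺(aq)]^2) / [Sn⁴⁺(aq)]^3.
Substituting the known concentrations and solving, log [Sn⁴⁺(aq)] = −2.123 and [Sn⁴⁺(aq)] = 0.0075 M.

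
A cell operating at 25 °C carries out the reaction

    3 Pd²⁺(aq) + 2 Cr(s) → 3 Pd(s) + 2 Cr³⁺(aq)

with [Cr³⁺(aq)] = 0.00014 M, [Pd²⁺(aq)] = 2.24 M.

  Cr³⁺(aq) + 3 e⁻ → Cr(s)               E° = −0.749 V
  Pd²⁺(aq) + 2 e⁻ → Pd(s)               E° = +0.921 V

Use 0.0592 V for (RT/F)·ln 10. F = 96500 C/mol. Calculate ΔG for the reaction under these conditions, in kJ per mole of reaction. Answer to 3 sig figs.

With Pd²⁺/Pd reduced at the cathode, E°cell = +0.921 − (−0.749) = +1.670 V and n = 6.
Here Q = [Cr³⁺(aq)]^2 / [Pd²⁺(aq)]^3 = 1.74×10^−9 (log Q = −8.758), giving E = +1.670 − (0.0592/6)·(−8.758) = +1.7564 V.
ΔG = −nFE = −(6)(96500)(+1.7564) J/mol = −1020 kJ/mol.

−1020 kJ/mol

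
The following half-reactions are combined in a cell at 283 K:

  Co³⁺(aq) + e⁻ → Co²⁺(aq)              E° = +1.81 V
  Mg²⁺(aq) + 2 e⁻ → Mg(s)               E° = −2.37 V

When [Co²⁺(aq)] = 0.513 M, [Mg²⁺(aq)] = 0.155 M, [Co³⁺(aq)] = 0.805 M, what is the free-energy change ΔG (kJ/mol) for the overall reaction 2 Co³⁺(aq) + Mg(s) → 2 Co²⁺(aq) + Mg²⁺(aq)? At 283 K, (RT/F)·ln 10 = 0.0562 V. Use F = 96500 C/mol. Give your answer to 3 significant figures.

−813 kJ/mol

The standard cell potential is +1.81 − (−2.37) = +4.18 V, with n = 2 electrons in the balanced equation.
The reaction quotient is ([Co²⁺(aq)]^2·[Mg²⁺(aq)]) / [Co³⁺(aq)]^2 = 0.0629; by Nernst, E = +4.18 − (0.0562/2)(−1.201) = +4.2137 V.
Finally ΔG = −nFE = −(2)(96500 C/mol)(+4.2137 V) = −813 kJ/mol.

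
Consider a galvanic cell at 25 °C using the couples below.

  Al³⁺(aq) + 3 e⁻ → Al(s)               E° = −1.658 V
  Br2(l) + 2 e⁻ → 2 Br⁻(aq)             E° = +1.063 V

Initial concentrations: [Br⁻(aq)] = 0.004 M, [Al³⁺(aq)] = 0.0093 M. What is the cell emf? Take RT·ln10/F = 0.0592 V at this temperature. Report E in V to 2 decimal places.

+2.90 V

Br₂/Br⁻ is reduced (cathode, E° = +1.063 V) and Al³⁺/Al is oxidized (anode).
The standard potential is +1.063 − (−1.658) = +2.721 V and the balanced reaction transfers n = 6 electrons.
The balanced reaction is 3 Br2(l) + 2 Al(s) → 6 Br⁻(aq) + 2 Al³⁺(aq), so Q = [Br⁻(aq)]^6·[Al³⁺(aq)]^2 = 3.54×10^−19 and log Q = −18.451.
E = E° − (0.0592/n)·log Q = +2.721 − (0.0592/6)(−18.451) = +2.90 V.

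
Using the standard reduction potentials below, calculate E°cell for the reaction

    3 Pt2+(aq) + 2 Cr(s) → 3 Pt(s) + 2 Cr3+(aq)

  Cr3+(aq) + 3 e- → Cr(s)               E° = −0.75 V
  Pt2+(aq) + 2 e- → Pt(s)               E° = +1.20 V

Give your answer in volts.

+1.95 V

Pt2+(aq) gains electrons, so the Pt²⁺/Pt couple is the cathode; the Cr³⁺/Cr couple is the anode.
E°cell = E°(cathode) − E°(anode) = +1.20 − (−0.75) = +1.95 V.
The positive value indicates the reaction is spontaneous as written.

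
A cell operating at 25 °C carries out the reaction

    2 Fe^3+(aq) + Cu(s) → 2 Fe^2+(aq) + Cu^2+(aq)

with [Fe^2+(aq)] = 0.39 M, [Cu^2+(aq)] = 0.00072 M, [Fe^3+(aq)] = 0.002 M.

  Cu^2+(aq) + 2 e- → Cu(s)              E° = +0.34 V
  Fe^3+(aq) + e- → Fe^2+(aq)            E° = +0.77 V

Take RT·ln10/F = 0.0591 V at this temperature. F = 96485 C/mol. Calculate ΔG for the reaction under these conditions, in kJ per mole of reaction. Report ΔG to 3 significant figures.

−74.8 kJ/mol

E°cell = +0.77 − (+0.34) = +0.43 V; the balanced reaction transfers n = 2 electrons.
The reaction quotient is ([Fe^2+(aq)]^2·[Cu^2+(aq)]) / [Fe^3+(aq)]^2 = 27.4; by Nernst, E = +0.43 − (0.0591/2)(1.437) = +0.3875 V.
Finally ΔG = −nFE = −(2)(96485 C/mol)(+0.3875 V) = −74.8 kJ/mol.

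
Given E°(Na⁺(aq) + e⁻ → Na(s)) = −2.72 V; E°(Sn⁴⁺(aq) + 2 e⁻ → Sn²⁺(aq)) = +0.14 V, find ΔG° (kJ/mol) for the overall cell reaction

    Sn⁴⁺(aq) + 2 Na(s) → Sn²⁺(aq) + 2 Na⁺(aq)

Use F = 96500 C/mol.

−552 kJ/mol

In the reaction as written Sn⁴⁺(aq) is reduced, so the Sn⁴⁺/Sn²⁺ couple is the cathode and Na⁺/Na is the anode.
E°cell = +0.14 − (−2.72) = +2.86 V; balancing electrons gives n = 2.
ΔG° = −nFE°cell = −(2)(96500)(+2.86) J/mol = −552 kJ/mol.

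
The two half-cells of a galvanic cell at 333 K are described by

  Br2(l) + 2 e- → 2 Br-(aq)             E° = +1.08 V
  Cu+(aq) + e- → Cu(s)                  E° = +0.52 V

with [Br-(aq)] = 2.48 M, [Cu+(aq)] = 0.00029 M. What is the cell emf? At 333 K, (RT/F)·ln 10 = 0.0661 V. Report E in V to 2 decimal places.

Br₂/Br⁻ is reduced (cathode, E° = +1.08 V) and Cu⁺/Cu is oxidized (anode).
E°cell = E°cat − E°an = +1.08 − (+0.52) = +0.56 V; n = 2.
The balanced reaction is Br2(l) + 2 Cu(s) → 2 Br-(aq) + 2 Cu+(aq), so Q = [Br-(aq)]^2·[Cu+(aq)]^2 = 5.17×10^−7 and log Q = −6.286.
Applying E = E° − (RT ln10/nF)·log Q gives +0.56 − (0.0661/2)(−6.286) = +0.77 V.

+0.77 V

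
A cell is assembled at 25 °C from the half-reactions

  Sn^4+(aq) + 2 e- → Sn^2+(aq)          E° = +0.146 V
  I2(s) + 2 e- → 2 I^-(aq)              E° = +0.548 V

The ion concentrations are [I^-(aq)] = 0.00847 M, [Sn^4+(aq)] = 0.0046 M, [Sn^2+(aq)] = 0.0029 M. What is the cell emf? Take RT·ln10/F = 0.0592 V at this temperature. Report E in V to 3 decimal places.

+0.519 V

I₂/I⁻ is reduced (cathode, E° = +0.548 V) and Sn⁴⁺/Sn²⁺ is oxidized (anode).
E°cell = E°cat − E°an = +0.548 − (+0.146) = +0.402 V; n = 2.
The balanced reaction is I2(s) + Sn^2+(aq) → 2 I^-(aq) + Sn^4+(aq), so Q = ([I^-(aq)]^2·[Sn^4+(aq)]) / [Sn^2+(aq)] = 0.000114 and log Q = −3.944.
E = E° − (0.0592/n)·log Q = +0.402 − (0.0592/2)(−3.944) = +0.519 V.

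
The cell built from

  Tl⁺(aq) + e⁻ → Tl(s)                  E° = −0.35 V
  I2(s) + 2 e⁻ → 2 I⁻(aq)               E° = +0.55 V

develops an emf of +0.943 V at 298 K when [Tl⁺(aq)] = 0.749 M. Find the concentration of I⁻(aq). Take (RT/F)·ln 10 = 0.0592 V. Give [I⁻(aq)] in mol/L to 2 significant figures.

With I₂/I⁻ at the cathode and Tl⁺/Tl at the anode, E°cell = +0.55 − (−0.35) = +0.90 V (n = 2).
Rearranging E = E° − (0.0592/n)·log Q gives log Q = 2(+0.90 − (+0.943))/0.0592 = −1.453.
Balancing electrons gives I2(s) + 2 Tl(s) → 2 I⁻(aq) + 2 Tl⁺(aq); thus Q = [I⁻(aq)]^2·[Tl⁺(aq)]^2.
Solving for the unknown gives log [I⁻(aq)] = −0.601, so [I⁻(aq)] ≈ 0.25 M.

0.25 M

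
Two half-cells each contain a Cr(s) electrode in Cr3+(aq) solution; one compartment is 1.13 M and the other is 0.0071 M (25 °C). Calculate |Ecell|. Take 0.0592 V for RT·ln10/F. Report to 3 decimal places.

0.043 V

For a concentration cell E°cell = 0, since both electrodes use the same couple.
The compartment with the higher Cr3+(aq) concentration (1.13 M) acts as the cathode; ions are reduced there and produced at the dilute (0.0071 M) anode.
With n = 3, Ecell = −(0.0592/3)·log([dilute]/[conc]) = −(0.0592/3)·log(0.0071/1.13) = +0.043 V.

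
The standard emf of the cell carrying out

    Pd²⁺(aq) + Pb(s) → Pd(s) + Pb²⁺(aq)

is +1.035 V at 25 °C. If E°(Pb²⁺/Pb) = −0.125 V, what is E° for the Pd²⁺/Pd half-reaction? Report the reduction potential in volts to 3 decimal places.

+0.910 V

In the reaction as written the Pd²⁺/Pd couple is reduced (cathode) and Pb²⁺/Pb is oxidized (anode), so E°cell = E°(Pd²⁺/Pd) − E°(Pb²⁺/Pb).
E°(Pd²⁺/Pd) = E°cell + E°(anode) = +1.035 + (−0.125) = +0.910 V.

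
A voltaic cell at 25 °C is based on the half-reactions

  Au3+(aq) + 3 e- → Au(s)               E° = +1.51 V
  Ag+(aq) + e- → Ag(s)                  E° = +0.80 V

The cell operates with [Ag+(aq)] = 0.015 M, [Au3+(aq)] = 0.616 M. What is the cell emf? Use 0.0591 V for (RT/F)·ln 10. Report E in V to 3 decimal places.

+0.814 V

The Au³⁺/Au couple has the more positive E°, so it is the cathode; Ag⁺/Ag is the anode.
E°cell = E°cat − E°an = +1.51 − (+0.80) = +0.71 V; n = 3.
Balancing gives Au3+(aq) + 3 Ag(s) → Au(s) + 3 Ag+(aq); hence Q = [Ag+(aq)]^3 / [Au3+(aq)] = 5.48×10^−6 (log Q = −5.261).
Applying E = E° − (RT ln10/nF)·log Q gives +0.71 − (0.0591/3)(−5.261) = +0.814 V.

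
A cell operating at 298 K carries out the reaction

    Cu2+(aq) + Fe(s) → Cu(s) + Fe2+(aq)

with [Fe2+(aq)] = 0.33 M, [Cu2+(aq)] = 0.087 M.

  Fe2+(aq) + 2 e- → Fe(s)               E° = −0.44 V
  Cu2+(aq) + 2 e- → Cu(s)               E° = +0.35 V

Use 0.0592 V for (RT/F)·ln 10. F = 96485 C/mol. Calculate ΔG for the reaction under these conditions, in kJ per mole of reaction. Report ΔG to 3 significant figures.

−149 kJ/mol

E°cell = +0.35 − (−0.44) = +0.79 V; the balanced reaction transfers n = 2 electrons.
Q = [Fe2+(aq)] / [Cu2+(aq)] = 3.79, so log Q = 0.579 and E = +0.79 − (0.0592/2)(0.579) = +0.7729 V.
Then ΔG = −nFE = −2 × 96485 × +0.7729 J/mol = −149 kJ/mol.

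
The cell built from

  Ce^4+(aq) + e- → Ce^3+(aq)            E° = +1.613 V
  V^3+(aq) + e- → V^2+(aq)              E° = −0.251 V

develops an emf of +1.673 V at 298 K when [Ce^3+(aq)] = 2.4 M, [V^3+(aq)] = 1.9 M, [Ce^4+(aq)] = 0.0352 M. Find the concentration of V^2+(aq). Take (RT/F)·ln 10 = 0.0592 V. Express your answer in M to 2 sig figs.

Ce⁴⁺/Ce³⁺ is the cathode (higher E°); E°cell = +1.613 − (−0.251) = +1.864 V with n = 1.
From the Nernst equation, log Q = n(E° − E)/0.0592 = 1·(+1.864 − (+1.673))/0.0592 = 3.226.
For Ce^4+(aq) + V^2+(aq) → Ce^3+(aq) + V^3+(aq), the reaction quotient is Q = ([Ce^3+(aq)]·[V^3+(aq)]) / ([Ce^4+(aq)]·[V^2+(aq)]).
Substituting the known concentrations and solving, log [V^2+(aq)] = −1.114 and [V^2+(aq)] = 0.077 M.

0.077 M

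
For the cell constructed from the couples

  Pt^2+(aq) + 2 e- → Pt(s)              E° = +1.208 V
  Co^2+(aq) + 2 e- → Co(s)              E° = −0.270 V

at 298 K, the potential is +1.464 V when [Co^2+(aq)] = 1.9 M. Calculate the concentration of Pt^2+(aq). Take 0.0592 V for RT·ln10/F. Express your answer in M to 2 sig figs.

Pt²⁺/Pt is the cathode (higher E°); E°cell = +1.208 − (−0.270) = +1.478 V with n = 2.
From the Nernst equation, log Q = n(E° − E)/0.0592 = 2·(+1.478 − (+1.464))/0.0592 = 0.473.
Balancing electrons gives Pt^2+(aq) + Co(s) → Pt(s) + Co^2+(aq); thus Q = [Co^2+(aq)] / [Pt^2+(aq)].
Substituting the known concentrations and solving, log [Pt^2+(aq)] = −0.194 and [Pt^2+(aq)] = 0.64 M.

0.64 M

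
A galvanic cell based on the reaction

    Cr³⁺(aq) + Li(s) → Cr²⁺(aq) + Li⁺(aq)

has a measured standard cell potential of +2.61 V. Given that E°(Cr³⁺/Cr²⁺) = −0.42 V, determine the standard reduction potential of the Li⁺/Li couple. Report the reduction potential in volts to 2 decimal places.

−3.03 V

In the reaction as written the Cr³⁺/Cr²⁺ couple is reduced (cathode) and Li⁺/Li is oxidized (anode), so E°cell = E°(Cr³⁺/Cr²⁺) − E°(Li⁺/Li).
E°(Li⁺/Li) = E°(cathode) − E°cell = −0.42 − (+2.61) = −3.03 V.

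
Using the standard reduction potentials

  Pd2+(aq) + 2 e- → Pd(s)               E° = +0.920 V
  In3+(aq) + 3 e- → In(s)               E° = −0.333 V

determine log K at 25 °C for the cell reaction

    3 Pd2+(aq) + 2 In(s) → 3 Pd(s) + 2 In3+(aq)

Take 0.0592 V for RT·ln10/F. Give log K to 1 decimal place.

The Pd²⁺/Pd couple is reduced (cathode); E°cell = +0.920 − (−0.333) = +1.253 V with n = 6.
At equilibrium E = 0, so log K = nE°cell / 0.0592 = (6)(+1.253) / 0.0592 = 127.0.

log K = 127.0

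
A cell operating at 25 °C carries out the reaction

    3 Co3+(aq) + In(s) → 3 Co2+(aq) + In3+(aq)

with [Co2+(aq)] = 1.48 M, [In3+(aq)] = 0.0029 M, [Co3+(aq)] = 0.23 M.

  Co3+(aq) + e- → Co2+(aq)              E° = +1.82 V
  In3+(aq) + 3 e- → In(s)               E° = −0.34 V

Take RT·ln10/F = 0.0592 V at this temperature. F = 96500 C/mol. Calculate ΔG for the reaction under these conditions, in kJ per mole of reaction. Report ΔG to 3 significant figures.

E°cell = +1.82 − (−0.34) = +2.16 V; the balanced reaction transfers n = 3 electrons.
The reaction quotient is ([Co2+(aq)]^3·[In3+(aq)]) / [Co3+(aq)]^3 = 0.773; by Nernst, E = +2.16 − (0.0592/3)(−0.112) = +2.1622 V.
ΔG = −nFE = −(3)(96500)(+2.1622) J/mol = −626 kJ/mol.

−626 kJ/mol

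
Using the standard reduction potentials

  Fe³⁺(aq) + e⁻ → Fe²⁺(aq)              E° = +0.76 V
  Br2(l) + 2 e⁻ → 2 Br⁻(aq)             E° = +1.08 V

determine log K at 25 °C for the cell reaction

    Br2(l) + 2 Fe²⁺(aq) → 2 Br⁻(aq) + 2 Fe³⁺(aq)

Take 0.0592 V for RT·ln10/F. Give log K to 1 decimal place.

The Br₂/Br⁻ couple is reduced (cathode); E°cell = +1.08 − (+0.76) = +0.32 V with n = 2.
At equilibrium E = 0, so log K = nE°cell / 0.0592 = (2)(+0.32) / 0.0592 = 10.8.

log K = 10.8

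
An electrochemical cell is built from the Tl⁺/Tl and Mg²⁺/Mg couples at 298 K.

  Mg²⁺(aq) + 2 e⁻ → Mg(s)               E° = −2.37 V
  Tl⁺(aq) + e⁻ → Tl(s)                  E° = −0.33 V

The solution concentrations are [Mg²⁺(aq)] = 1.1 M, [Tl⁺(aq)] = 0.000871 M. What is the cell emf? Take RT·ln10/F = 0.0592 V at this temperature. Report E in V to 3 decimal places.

Since E°(Tl⁺/Tl) > E°(Mg²⁺/Mg), Tl⁺/Tl serves as the cathode.
E°cell = −0.33 − (−2.37) = +2.04 V, with n = 2 electrons transferred.
The balanced reaction is 2 Tl⁺(aq) + Mg(s) → 2 Tl(s) + Mg²⁺(aq), so Q = [Mg²⁺(aq)] / [Tl⁺(aq)]^2 = 1.45×10^6 and log Q = 6.161.
Applying E = E° − (RT ln10/nF)·log Q gives +2.04 − (0.0592/2)(6.161) = +1.858 V.

+1.858 V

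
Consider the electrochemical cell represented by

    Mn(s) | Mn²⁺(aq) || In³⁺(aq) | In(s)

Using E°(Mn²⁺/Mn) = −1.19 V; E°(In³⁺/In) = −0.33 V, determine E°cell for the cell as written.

+0.86 V

By convention the left-hand electrode in cell notation is the anode (oxidation) and the right-hand electrode is the cathode (reduction).
E°cell = E°(right) − E°(left) = −0.33 − (−1.19) = +0.86 V.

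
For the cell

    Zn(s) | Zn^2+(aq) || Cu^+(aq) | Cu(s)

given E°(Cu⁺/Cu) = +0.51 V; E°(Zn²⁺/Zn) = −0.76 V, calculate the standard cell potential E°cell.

+1.27 V

By convention the left-hand electrode in cell notation is the anode (oxidation) and the right-hand electrode is the cathode (reduction).
E°cell = E°(right) − E°(left) = +0.51 − (−0.76) = +1.27 V.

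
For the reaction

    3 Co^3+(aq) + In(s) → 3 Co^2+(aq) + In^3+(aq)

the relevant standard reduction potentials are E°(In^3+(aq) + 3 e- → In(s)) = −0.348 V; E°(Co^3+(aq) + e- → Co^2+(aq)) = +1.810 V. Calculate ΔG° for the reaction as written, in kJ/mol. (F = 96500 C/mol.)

In the reaction as written Co^3+(aq) is reduced, so the Co³⁺/Co²⁺ couple is the cathode and In³⁺/In is the anode.
E°cell = +1.810 − (−0.348) = +2.158 V; balancing electrons gives n = 3.
ΔG° = −nFE°cell = −(3)(96500)(+2.158) J/mol = −625 kJ/mol.

−625 kJ/mol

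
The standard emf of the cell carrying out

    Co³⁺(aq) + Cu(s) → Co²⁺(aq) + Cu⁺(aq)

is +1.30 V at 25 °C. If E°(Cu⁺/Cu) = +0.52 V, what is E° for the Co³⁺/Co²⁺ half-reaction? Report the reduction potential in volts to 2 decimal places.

In the reaction as written the Co³⁺/Co²⁺ couple is reduced (cathode) and Cu⁺/Cu is oxidized (anode), so E°cell = E°(Co³⁺/Co²⁺) − E°(Cu⁺/Cu).
E°(Co³⁺/Co²⁺) = E°cell + E°(anode) = +1.30 + (+0.52) = +1.82 V.

+1.82 V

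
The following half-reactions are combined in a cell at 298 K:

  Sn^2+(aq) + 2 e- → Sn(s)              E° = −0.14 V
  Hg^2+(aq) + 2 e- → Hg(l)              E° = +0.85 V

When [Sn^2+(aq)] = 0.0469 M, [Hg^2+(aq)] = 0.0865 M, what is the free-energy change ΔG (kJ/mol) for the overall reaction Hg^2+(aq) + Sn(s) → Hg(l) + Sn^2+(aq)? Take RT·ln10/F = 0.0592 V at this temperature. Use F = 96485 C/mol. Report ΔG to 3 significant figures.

−193 kJ/mol

With Hg²⁺/Hg reduced at the cathode, E°cell = +0.85 − (−0.14) = +0.99 V and n = 2.
The reaction quotient is [Sn^2+(aq)] / [Hg^2+(aq)] = 0.542; by Nernst, E = +0.99 − (0.0592/2)(−0.266) = +0.9979 V.
Then ΔG = −nFE = −2 × 96485 × +0.9979 J/mol = −193 kJ/mol.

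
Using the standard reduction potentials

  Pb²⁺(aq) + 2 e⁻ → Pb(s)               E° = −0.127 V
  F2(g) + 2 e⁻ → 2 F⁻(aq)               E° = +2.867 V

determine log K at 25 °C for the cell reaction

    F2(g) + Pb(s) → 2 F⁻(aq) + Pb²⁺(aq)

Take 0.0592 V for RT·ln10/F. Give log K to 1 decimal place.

log K = 101.1

The F₂/F⁻ couple is reduced (cathode); E°cell = +2.867 − (−0.127) = +2.994 V with n = 2.
At equilibrium E = 0, so log K = nE°cell / 0.0592 = (2)(+2.994) / 0.0592 = 101.1.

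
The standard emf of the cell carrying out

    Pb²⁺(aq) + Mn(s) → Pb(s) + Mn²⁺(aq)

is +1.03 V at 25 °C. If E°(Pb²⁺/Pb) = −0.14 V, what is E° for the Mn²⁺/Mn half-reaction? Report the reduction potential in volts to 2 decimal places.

In the reaction as written the Pb²⁺/Pb couple is reduced (cathode) and Mn²⁺/Mn is oxidized (anode), so E°cell = E°(Pb²⁺/Pb) − E°(Mn²⁺/Mn).
E°(Mn²⁺/Mn) = E°(cathode) − E°cell = −0.14 − (+1.03) = −1.17 V.

−1.17 V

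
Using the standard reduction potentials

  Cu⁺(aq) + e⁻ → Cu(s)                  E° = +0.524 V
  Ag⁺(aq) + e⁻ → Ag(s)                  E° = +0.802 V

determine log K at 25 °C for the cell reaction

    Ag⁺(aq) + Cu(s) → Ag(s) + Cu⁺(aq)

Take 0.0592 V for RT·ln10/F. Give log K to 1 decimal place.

log K = 4.7

The Ag⁺/Ag couple is reduced (cathode); E°cell = +0.802 − (+0.524) = +0.278 V with n = 1.
At equilibrium E = 0, so log K = nE°cell / 0.0592 = (1)(+0.278) / 0.0592 = 4.7.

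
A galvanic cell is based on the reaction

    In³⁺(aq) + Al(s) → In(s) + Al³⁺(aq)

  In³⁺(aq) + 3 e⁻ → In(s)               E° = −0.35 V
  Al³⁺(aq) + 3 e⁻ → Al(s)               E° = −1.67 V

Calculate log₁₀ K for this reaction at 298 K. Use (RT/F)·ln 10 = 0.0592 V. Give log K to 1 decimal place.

The In³⁺/In couple is reduced (cathode); E°cell = −0.35 − (−1.67) = +1.32 V with n = 3.
At equilibrium E = 0, so log K = nE°cell / 0.0592 = (3)(+1.32) / 0.0592 = 66.9.

log K = 66.9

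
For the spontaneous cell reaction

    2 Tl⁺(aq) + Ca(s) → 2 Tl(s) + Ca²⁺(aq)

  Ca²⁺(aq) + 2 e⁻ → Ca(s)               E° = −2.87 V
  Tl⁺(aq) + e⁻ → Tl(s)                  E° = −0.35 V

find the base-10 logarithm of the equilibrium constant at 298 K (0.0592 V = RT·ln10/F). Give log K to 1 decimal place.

The Tl⁺/Tl couple is reduced (cathode); E°cell = −0.35 − (−2.87) = +2.52 V with n = 2.
At equilibrium E = 0, so log K = nE°cell / 0.0592 = (2)(+2.52) / 0.0592 = 85.1.

log K = 85.1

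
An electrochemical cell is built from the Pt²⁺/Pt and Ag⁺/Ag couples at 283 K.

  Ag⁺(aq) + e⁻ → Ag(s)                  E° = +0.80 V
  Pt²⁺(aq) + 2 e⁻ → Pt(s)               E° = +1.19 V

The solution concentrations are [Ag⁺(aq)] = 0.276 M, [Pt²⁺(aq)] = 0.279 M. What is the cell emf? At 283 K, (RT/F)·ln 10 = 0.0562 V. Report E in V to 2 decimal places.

+0.41 V

The Pt²⁺/Pt couple has the more positive E°, so it is the cathode; Ag⁺/Ag is the anode.
The standard potential is +1.19 − (+0.80) = +0.39 V and the balanced reaction transfers n = 2 electrons.
Balancing gives Pt²⁺(aq) + 2 Ag(s) → Pt(s) + 2 Ag⁺(aq); hence Q = [Ag⁺(aq)]^2 / [Pt²⁺(aq)] = 0.273 (log Q = −0.564).
By the Nernst equation, E = +0.39 − (0.0562/2)·(−0.564) = +0.41 V.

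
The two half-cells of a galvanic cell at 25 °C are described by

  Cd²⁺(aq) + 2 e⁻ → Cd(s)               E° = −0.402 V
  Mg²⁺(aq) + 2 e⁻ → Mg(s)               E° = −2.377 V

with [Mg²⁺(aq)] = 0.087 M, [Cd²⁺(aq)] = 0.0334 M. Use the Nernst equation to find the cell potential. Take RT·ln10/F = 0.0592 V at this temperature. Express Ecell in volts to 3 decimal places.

Since E°(Cd²⁺/Cd) > E°(Mg²⁺/Mg), Cd²⁺/Cd serves as the cathode.
E°cell = −0.402 − (−2.377) = +1.975 V, with n = 2 electrons transferred.
Balancing gives Cd²⁺(aq) + Mg(s) → Cd(s) + Mg²⁺(aq); hence Q = [Mg²⁺(aq)] / [Cd²⁺(aq)] = 2.6 (log Q = 0.416).
By the Nernst equation, E = +1.975 − (0.0592/2)·(0.416) = +1.963 V.

+1.963 V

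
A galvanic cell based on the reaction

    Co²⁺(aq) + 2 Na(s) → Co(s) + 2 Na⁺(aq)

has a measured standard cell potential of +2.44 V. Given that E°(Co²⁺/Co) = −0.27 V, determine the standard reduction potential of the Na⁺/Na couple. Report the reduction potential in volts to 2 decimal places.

−2.71 V

In the reaction as written the Co²⁺/Co couple is reduced (cathode) and Na⁺/Na is oxidized (anode), so E°cell = E°(Co²⁺/Co) − E°(Na⁺/Na).
E°(Na⁺/Na) = E°(cathode) − E°cell = −0.27 − (+2.44) = −2.71 V.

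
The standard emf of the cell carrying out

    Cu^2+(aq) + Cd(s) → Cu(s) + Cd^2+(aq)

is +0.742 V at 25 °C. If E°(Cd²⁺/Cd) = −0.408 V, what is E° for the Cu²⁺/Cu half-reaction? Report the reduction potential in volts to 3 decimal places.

+0.334 V

In the reaction as written the Cu²⁺/Cu couple is reduced (cathode) and Cd²⁺/Cd is oxidized (anode), so E°cell = E°(Cu²⁺/Cu) − E°(Cd²⁺/Cd).
E°(Cu²⁺/Cu) = E°cell + E°(anode) = +0.742 + (−0.408) = +0.334 V.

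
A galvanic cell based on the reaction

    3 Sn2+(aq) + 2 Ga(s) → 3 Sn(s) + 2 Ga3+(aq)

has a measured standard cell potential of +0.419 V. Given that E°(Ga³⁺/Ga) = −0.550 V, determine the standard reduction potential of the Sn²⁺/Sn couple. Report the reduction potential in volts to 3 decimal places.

In the reaction as written the Sn²⁺/Sn couple is reduced (cathode) and Ga³⁺/Ga is oxidized (anode), so E°cell = E°(Sn²⁺/Sn) − E°(Ga³⁺/Ga).
E°(Sn²⁺/Sn) = E°cell + E°(anode) = +0.419 + (−0.550) = −0.131 V.

−0.131 V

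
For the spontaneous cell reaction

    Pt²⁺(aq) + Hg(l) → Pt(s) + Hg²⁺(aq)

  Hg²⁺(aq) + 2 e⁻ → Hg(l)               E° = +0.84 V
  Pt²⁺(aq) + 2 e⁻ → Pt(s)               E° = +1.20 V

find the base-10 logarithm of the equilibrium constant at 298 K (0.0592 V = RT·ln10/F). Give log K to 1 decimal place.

The Pt²⁺/Pt couple is reduced (cathode); E°cell = +1.20 − (+0.84) = +0.36 V with n = 2.
At equilibrium E = 0, so log K = nE°cell / 0.0592 = (2)(+0.36) / 0.0592 = 12.2.

log K = 12.2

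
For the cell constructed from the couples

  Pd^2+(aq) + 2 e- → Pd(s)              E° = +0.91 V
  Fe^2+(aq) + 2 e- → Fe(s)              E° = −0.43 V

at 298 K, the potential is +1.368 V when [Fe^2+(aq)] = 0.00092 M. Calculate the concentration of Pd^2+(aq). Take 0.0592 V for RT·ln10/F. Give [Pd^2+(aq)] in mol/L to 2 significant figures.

0.0081 M

The Pd²⁺/Pd couple has the larger reduction potential, so it is the cathode: E°cell = +0.91 − (−0.43) = +1.34 V and n = 2.
Since E = E° − (0.0592/n)·log Q, log Q = n(E° − E)/0.0592 = −0.946.
For Pd^2+(aq) + Fe(s) → Pd(s) + Fe^2+(aq), the reaction quotient is Q = [Fe^2+(aq)] / [Pd^2+(aq)].
Substituting the known concentrations and solving, log [Pd^2+(aq)] = −2.090 and [Pd^2+(aq)] = 0.0081 M.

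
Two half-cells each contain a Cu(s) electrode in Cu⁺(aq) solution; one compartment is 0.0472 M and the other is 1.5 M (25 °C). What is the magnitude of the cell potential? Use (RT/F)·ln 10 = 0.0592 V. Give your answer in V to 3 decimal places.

0.089 V

For a concentration cell E°cell = 0, since both electrodes use the same couple.
The compartment with the higher Cu⁺(aq) concentration (1.5 M) acts as the cathode; ions are reduced there and produced at the dilute (0.0472 M) anode.
With n = 1, Ecell = −(0.0592/1)·log([dilute]/[conc]) = −(0.0592/1)·log(0.0472/1.5) = +0.089 V.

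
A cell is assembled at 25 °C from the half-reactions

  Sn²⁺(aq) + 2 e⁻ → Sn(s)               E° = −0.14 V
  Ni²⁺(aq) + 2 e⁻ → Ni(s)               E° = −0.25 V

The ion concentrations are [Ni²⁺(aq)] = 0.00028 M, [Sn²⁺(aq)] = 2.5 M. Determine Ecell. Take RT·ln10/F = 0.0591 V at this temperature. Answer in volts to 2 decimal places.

Sn²⁺/Sn is reduced (cathode, E° = −0.14 V) and Ni²⁺/Ni is oxidized (anode).
E°cell = −0.14 − (−0.25) = +0.11 V, with n = 2 electrons transferred.
For the overall reaction Sn²⁺(aq) + Ni(s) → Sn(s) + Ni²⁺(aq), Q = [Ni²⁺(aq)] / [Sn²⁺(aq)] = 0.000112, giving log Q = −3.951.
Applying E = E° − (RT ln10/nF)·log Q gives +0.11 − (0.0591/2)(−3.951) = +0.23 V.

+0.23 V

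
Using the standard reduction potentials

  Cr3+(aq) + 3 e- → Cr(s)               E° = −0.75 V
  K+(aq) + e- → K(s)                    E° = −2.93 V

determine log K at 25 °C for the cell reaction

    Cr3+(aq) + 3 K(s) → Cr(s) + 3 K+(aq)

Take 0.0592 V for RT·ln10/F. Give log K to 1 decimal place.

log K = 110.5

The Cr³⁺/Cr couple is reduced (cathode); E°cell = −0.75 − (−2.93) = +2.18 V with n = 3.
At equilibrium E = 0, so log K = nE°cell / 0.0592 = (3)(+2.18) / 0.0592 = 110.5.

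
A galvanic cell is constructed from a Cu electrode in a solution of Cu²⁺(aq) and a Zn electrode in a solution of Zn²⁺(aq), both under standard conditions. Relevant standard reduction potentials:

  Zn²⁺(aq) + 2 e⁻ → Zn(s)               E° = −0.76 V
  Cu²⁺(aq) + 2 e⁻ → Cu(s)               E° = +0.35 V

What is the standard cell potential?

The Cu²⁺/Cu couple has the higher E°, so Cu ion is reduced (cathode) and Zn is oxidized (anode).
E°cell = E°(cathode) − E°(anode) = +0.35 − (−0.76) = +1.11 V.

+1.11 V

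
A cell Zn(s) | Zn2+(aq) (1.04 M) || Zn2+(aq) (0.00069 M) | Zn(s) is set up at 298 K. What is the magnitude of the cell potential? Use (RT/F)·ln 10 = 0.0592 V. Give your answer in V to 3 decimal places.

For a concentration cell E°cell = 0, since both electrodes use the same couple.
The compartment with the higher Zn2+(aq) concentration (1.04 M) acts as the cathode; ions are reduced there and produced at the dilute (0.00069 M) anode.
With n = 2, Ecell = −(0.0592/2)·log([dilute]/[conc]) = −(0.0592/2)·log(0.00069/1.04) = +0.094 V.

0.094 V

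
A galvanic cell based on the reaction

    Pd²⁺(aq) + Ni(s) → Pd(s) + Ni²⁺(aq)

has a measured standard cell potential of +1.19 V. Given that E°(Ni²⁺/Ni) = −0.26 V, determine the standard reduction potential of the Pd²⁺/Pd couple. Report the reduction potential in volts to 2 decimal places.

In the reaction as written the Pd²⁺/Pd couple is reduced (cathode) and Ni²⁺/Ni is oxidized (anode), so E°cell = E°(Pd²⁺/Pd) − E°(Ni²⁺/Ni).
E°(Pd²⁺/Pd) = E°cell + E°(anode) = +1.19 + (−0.26) = +0.93 V.

+0.93 V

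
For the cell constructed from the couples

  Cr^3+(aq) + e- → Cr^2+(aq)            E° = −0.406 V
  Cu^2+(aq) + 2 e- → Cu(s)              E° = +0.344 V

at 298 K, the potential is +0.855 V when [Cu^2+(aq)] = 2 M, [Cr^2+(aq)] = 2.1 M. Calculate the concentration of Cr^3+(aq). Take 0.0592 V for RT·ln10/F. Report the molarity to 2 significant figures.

0.050 M

The Cu²⁺/Cu couple has the larger reduction potential, so it is the cathode: E°cell = +0.344 − (−0.406) = +0.750 V and n = 2.
From the Nernst equation, log Q = n(E° − E)/0.0592 = 2·(+0.750 − (+0.855))/0.0592 = −3.547.
Balancing electrons gives Cu^2+(aq) + 2 Cr^2+(aq) → Cu(s) + 2 Cr^3+(aq); thus Q = [Cr^3+(aq)]^2 / ([Cu^2+(aq)]·[Cr^2+(aq)]^2).
Substituting the known concentrations and solving, log [Cr^3+(aq)] = −1.301 and [Cr^3+(aq)] = 0.050 M.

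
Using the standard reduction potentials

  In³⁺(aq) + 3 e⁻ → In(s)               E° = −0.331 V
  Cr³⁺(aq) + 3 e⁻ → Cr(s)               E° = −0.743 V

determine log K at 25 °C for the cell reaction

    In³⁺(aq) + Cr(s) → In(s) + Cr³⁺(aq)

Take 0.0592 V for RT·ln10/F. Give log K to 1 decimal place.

log K = 20.9

The In³⁺/In couple is reduced (cathode); E°cell = −0.331 − (−0.743) = +0.412 V with n = 3.
At equilibrium E = 0, so log K = nE°cell / 0.0592 = (3)(+0.412) / 0.0592 = 20.9.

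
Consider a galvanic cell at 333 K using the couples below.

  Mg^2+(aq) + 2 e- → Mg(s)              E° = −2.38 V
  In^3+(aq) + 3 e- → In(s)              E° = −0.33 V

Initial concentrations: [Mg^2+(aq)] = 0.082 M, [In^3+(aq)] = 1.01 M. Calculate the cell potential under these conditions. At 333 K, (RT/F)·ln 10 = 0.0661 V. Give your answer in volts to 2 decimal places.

+2.09 V

The In³⁺/In couple has the more positive E°, so it is the cathode; Mg²⁺/Mg is the anode.
E°cell = −0.33 − (−2.38) = +2.05 V, with n = 6 electrons transferred.
For the overall reaction 2 In^3+(aq) + 3 Mg(s) → 2 In(s) + 3 Mg^2+(aq), Q = [Mg^2+(aq)]^3 / [In^3+(aq)]^2 = 0.000541, giving log Q = −3.267.
E = E° − (0.0661/n)·log Q = +2.05 − (0.0661/6)(−3.267) = +2.09 V.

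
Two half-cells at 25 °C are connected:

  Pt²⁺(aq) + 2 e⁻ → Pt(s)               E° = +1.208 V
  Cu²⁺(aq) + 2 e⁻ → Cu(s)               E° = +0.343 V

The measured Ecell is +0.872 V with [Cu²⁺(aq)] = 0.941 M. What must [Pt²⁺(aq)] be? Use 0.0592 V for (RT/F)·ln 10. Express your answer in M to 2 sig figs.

The Pt²⁺/Pt couple has the larger reduction potential, so it is the cathode: E°cell = +1.208 − (+0.343) = +0.865 V and n = 2.
From the Nernst equation, log Q = n(E° − E)/0.0592 = 2·(+0.865 − (+0.872))/0.0592 = −0.236.
For Pt²⁺(aq) + Cu(s) → Pt(s) + Cu²⁺(aq), the reaction quotient is Q = [Cu²⁺(aq)] / [Pt²⁺(aq)].
Isolating [Pt²⁺(aq)] in Q = 10^{−0.236} yields log [Pt²⁺(aq)] = 0.210, i.e. 1.6 M.

1.6 M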